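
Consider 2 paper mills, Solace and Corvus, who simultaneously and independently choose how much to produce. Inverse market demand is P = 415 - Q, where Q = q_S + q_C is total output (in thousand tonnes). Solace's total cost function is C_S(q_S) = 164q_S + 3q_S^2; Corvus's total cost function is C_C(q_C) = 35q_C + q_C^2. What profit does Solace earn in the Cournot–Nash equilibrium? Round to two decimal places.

Solace's profit: π_S = (415 - Q)q_S - (164q_S + 3q_S²). Setting ∂π_S/∂q_S = 0: 251 - 8q_S - (q_C) = 0.
Corvus's profit: π_C = (415 - Q)q_C - (35q_C + q_C²). Setting ∂π_C/∂q_C = 0: 380 - 4q_C - (q_S) = 0.
Rearranging gives the reaction functions q_S = (251 - q_C)/8 and q_C = (380 - q_S)/4.
Solving the pair: q_S = 624/31, q_C = 89.9677.
Price P = 415 - 110.0968 = 304.9032.
Solace's profit: 304.9032·(624/31) - 164·(624/31) - 3(624/31)² = 1620.7118.

1620.71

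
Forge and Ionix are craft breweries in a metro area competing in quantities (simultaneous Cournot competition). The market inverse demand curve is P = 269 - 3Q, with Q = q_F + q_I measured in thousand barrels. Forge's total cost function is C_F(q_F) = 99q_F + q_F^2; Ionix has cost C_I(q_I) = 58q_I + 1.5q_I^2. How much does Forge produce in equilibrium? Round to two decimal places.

14.24

Forge's profit: π_F = (269 - 3Q)q_F - (99q_F + q_F²). Setting ∂π_F/∂q_F = 0: 170 - 8q_F - 3(q_I) = 0.
Ionix's profit: π_I = (269 - 3Q)q_I - (58q_I + (3/2)q_I²). Setting ∂π_I/∂q_I = 0: 211 - 9q_I - 3(q_F) = 0.
So q_F = (170 - 3q_I)/8 and q_I = (211 - 3q_F)/9.
Solving the pair: q_F = 299/21, q_I = 1178/63.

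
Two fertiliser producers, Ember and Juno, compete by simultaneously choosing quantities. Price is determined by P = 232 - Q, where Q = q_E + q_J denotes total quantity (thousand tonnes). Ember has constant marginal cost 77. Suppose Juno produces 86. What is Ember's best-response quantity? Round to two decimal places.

With the rival's output fixed at 86, Ember's profit is π_E = (232 - 86 - q_E)q_E - (77q_E) = (146 - q_E)q_E - (77q_E).
∂π_E/∂q_E = 69 - 2q_E = 0, so q_E = 69/2.

34.50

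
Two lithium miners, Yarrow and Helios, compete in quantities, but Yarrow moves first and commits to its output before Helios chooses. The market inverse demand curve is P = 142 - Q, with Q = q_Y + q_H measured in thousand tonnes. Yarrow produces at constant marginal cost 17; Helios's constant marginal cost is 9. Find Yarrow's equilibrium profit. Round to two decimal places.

Solve by backward induction. Given q_Y, the follower Helios maximises π_H = (142 - q_Y - q_H)q_H - 9q_H.
Setting the follower's marginal profit to zero, 133 - q_Y - 2q_H = 0, i.e. q_H = (133 - q_Y)/2.
The leader anticipates this reaction. Substituting into P = 142 - Q gives P = 151/2 - (1/2)q_Y, so π_Y = (151/2 - (1/2)q_Y)q_Y - 17q_Y.
Leader FOC: 117/2 - q_Y = 0, so q_Y = 117/2.
Then q_H = (133 - 117/2)/2 = 149/4.
Price P = 142 - 383/4 = 185/4.
Yarrow's profit: (185/4 - 17)·(117/2) = 1711.1250.

1711.13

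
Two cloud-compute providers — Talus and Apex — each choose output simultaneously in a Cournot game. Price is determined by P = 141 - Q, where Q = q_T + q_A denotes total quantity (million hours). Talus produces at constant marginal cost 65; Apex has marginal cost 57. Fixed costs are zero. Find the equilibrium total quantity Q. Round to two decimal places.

53.33

Talus's profit: π_T = (141 - Q)q_T - (65q_T). Setting ∂π_T/∂q_T = 0: 76 - 2q_T - (q_A) = 0.
Apex's profit: π_A = (141 - Q)q_A - (57q_A). Setting ∂π_A/∂q_A = 0: 84 - 2q_A - (q_T) = 0.
Best responses: q_T = (76 - q_A)/2, q_A = (84 - q_T)/2.
Substituting one into the other gives q_T = 68/3 and q_A = 92/3.
Total output Q = 68/3 + 92/3 = 160/3.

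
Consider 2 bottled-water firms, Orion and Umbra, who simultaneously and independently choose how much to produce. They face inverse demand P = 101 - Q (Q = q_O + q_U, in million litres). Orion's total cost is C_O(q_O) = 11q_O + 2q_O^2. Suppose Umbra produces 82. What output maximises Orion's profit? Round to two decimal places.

1.33

With the rival's output fixed at 82, Orion's profit is π_O = (101 - 82 - q_O)q_O - (11q_O + 2q_O²) = (19 - q_O)q_O - (11q_O + 2q_O²).
∂π_O/∂q_O = 8 - 6q_O = 0, so q_O = 4/3.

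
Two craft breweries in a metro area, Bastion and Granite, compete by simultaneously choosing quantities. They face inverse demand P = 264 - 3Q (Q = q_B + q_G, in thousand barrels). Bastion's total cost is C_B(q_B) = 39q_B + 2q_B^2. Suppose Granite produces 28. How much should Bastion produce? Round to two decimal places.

With the rival's output fixed at 28, Bastion's profit is π_B = (264 - 3·28 - 3q_B)q_B - (39q_B + 2q_B²) = (180 - 3q_B)q_B - (39q_B + 2q_B²).
∂π_B/∂q_B = 141 - 10q_B = 0, so q_B = 141/10.

14.10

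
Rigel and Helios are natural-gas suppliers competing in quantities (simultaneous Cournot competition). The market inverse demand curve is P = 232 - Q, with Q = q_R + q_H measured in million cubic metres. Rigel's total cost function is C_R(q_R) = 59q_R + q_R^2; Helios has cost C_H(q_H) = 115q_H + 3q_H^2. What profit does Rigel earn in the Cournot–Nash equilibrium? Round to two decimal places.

3340.87

Rigel's profit: π_R = (232 - Q)q_R - (59q_R + q_R²). Setting ∂π_R/∂q_R = 0: 173 - 4q_R - (q_H) = 0.
Helios's first-order condition: 117 - 8q_H - (q_R) = 0.
Rearranging gives the reaction functions q_R = (173 - q_H)/4 and q_H = (117 - q_R)/8.
Substituting one into the other gives q_R = 1267/31 and q_H = 295/31.
Price P = 232 - 1562/31 = 181.6129.
Rigel's profit: 181.6129·(1267/31) - 59·(1267/31) - (1267/31)² = 3340.8720.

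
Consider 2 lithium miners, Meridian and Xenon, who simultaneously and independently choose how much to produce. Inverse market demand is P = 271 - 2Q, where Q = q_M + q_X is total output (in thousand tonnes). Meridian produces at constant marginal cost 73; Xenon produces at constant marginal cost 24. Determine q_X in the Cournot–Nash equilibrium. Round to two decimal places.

Meridian's profit: π_M = (271 - 2Q)q_M - (73q_M). Setting ∂π_M/∂q_M = 0: 198 - 4q_M - 2(q_X) = 0.
Xenon's profit: π_X = (271 - 2Q)q_X - (24q_X). Setting ∂π_X/∂q_X = 0: 247 - 4q_X - 2(q_M) = 0.
So q_M = (198 - 2q_X)/4 and q_X = (247 - 2q_M)/4.
Substituting one into the other gives q_M = 149/6 and q_X = 148/3.

49.33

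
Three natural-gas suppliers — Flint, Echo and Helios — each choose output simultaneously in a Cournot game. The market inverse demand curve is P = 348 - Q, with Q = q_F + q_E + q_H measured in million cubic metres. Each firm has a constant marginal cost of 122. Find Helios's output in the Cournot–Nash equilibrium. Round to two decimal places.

A representative firm's profit is π_i = q_i(348 - Q) - 122q_i.
First-order condition (treating rivals' output as given): 226 - 2q_i - Σ_{j≠i} q_j = 0.
With identical firms every q_j equals q_i, so Σ_{j≠i} q_j = 2q_i and 226 = 4q_i, giving q_i = 113/2.

56.50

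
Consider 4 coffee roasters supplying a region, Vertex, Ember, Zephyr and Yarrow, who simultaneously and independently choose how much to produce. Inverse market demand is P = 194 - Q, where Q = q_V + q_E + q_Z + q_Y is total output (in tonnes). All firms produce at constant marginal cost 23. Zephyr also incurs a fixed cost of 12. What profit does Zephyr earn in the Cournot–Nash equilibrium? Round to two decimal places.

A representative firm's profit is π_i = q_i(194 - Q) - 23q_i.
Setting ∂π_i/∂q_i = 0 with rivals' quantities fixed: 171 - 2q_i - Σ_{j≠i} q_j = 0.
With identical firms every q_j equals q_i, so Σ_{j≠i} q_j = 3q_i and 171 = 5q_i, giving q_i = 171/5.
Price P = 194 - 684/5 = 286/5.
Zephyr's profit: (286/5 - 23)·(171/5) - 12 = 1157.6400.

1157.64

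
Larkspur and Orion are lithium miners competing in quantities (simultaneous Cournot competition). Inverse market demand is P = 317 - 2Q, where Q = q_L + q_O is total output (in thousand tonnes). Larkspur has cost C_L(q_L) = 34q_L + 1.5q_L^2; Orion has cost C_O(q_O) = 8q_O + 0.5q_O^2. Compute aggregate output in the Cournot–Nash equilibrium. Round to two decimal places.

Larkspur's profit: π_L = (317 - 2Q)q_L - (34q_L + (3/2)q_L²). Setting ∂π_L/∂q_L = 0: 283 - 7q_L - 2(q_O) = 0.
Orion's profit: π_O = (317 - 2Q)q_O - (8q_O + (1/2)q_O²). Setting ∂π_O/∂q_O = 0: 309 - 5q_O - 2(q_L) = 0.
So q_L = (283 - 2q_O)/7 and q_O = (309 - 2q_L)/5.
Solving the pair: q_L = 797/31, q_O = 1597/31.
Total output Q = 797/31 + 1597/31 = 77.2258.

77.23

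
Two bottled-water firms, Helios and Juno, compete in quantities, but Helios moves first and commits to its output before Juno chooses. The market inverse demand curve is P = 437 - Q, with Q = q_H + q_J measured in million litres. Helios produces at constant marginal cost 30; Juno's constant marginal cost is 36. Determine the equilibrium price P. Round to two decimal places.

133.25

Solve by backward induction. Given q_H, the follower Juno maximises π_J = (437 - q_H - q_J)q_J - 36q_J.
Setting the follower's marginal profit to zero, 401 - q_H - 2q_J = 0, i.e. q_J = (401 - q_H)/2.
The leader anticipates this reaction. Substituting into P = 437 - Q gives P = 473/2 - (1/2)q_H, so π_H = (473/2 - (1/2)q_H)q_H - 30q_H.
Maximising: ∂π_H/∂q_H = 413/2 - q_H = 0, giving q_H = 413/2.
Then q_J = (401 - 413/2)/2 = 389/4.
Total output Q = 1215/4, so price P = 437 - 1215/4 = 533/4.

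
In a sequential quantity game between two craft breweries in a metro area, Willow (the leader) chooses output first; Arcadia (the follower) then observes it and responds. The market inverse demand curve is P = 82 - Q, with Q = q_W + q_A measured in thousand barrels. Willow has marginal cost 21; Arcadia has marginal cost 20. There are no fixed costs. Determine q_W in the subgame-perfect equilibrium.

The follower Arcadia best-responds to any q_W: π_A = (82 - Q)q_A - 20q_A.
Setting the follower's marginal profit to zero, 62 - q_W - 2q_A = 0, i.e. q_A = (62 - q_W)/2.
The leader anticipates this reaction. Substituting into P = 82 - Q gives P = 51 - (1/2)q_W, so π_W = (51 - (1/2)q_W)q_W - 21q_W.
The leader's first-order condition 30 - q_W = 0 yields q_W = 30.
Then q_A = (62 - 30)/2 = 16.

30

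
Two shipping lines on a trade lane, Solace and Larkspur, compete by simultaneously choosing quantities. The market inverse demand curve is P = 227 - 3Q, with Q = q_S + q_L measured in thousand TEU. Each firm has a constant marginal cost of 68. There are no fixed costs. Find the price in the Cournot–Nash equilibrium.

121

Each firm earns π_i = (227 - 3Q)q_i - 68q_i.
First-order condition (treating rivals' output as given): 159 - 6q_i - 3q_j = 0.
With identical firms every q_j equals q_i, so q_j = q_i and 159 = 9q_i, giving q_i = 53/3.
Total output Q = 106/3, so price P = 227 - 3·(106/3) = 121.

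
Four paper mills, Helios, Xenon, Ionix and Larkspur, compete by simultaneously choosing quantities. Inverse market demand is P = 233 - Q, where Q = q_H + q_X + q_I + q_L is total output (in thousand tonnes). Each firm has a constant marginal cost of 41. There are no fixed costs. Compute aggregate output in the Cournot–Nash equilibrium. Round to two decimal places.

153.60

Each firm earns π_i = (233 - Q)q_i - 41q_i.
First-order condition (treating rivals' output as given): 192 - 2q_i - Σ_{j≠i} q_j = 0.
By symmetry each firm produces the same amount; substituting Σ_{j≠i} q_j = 3q_i yields q_i = 192/5.
Total output Q = 192/5 + 192/5 + 192/5 + 192/5 = 768/5.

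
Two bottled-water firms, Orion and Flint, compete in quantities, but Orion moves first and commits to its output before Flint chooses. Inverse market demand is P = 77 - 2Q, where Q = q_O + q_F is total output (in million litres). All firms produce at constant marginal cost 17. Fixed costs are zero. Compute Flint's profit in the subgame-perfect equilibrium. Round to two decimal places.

112.50

Solve by backward induction. Given q_O, the follower Flint maximises π_F = (77 - 2q_O - 2q_F)q_F - 17q_F.
∂π_F/∂q_F = 60 - 2q_O - 4q_F = 0 gives the reaction function q_F = (60 - 2q_O)/4.
The leader anticipates this reaction. Substituting into P = 77 - 2Q gives P = 47 - q_O, so π_O = (47 - q_O)q_O - 17q_O.
The leader's first-order condition 30 - 2q_O = 0 yields q_O = 15.
Then q_F = (60 - 2·15)/4 = 15/2.
Price P = 77 - 2·(45/2) = 32.
Flint's profit: (32 - 17)·(15/2) = 225/2.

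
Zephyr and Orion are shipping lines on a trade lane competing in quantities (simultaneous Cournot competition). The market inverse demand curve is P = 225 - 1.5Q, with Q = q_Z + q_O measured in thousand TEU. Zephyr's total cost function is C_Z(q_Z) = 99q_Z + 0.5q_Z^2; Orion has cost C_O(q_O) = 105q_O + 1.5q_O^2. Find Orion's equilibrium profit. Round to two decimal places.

Zephyr's profit: π_Z = (225 - 1.5Q)q_Z - (99q_Z + (1/2)q_Z²). Setting ∂π_Z/∂q_Z = 0: 126 - 4q_Z - (3/2)(q_O) = 0.
Orion's profit: π_O = (225 - 1.5Q)q_O - (105q_O + (3/2)q_O²). Setting ∂π_O/∂q_O = 0: 120 - 6q_O - (3/2)(q_Z) = 0.
So q_Z = (126 - (3/2)q_O)/4 and q_O = (120 - (3/2)q_Z)/6.
Substituting one into the other gives q_Z = 768/29 and q_O = 388/29.
Price P = 225 - (3/2)·(1156/29) = 165.2069.
Orion's profit: 165.2069·(388/29) - 105·(388/29) - (3/2)(388/29)² = 537.0178.

537.02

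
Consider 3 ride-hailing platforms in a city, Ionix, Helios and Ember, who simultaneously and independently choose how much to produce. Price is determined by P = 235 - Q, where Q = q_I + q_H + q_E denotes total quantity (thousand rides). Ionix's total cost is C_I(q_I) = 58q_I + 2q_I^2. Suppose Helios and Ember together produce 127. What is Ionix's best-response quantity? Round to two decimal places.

With rivals' combined output fixed at 127, Ionix's profit is π_I = (235 - 127 - q_I)q_I - (58q_I + 2q_I²) = (108 - q_I)q_I - (58q_I + 2q_I²).
∂π_I/∂q_I = 50 - 6q_I = 0, so q_I = 25/3.

8.33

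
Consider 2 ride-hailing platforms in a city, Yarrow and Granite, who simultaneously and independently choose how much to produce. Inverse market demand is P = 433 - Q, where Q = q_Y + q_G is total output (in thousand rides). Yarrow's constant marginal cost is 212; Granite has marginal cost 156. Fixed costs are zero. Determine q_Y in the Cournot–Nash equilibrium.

55

Yarrow's profit: π_Y = (433 - Q)q_Y - (212q_Y). Setting ∂π_Y/∂q_Y = 0: 221 - 2q_Y - (q_G) = 0.
Granite's profit: π_G = (433 - Q)q_G - (156q_G). Setting ∂π_G/∂q_G = 0: 277 - 2q_G - (q_Y) = 0.
Best responses: q_Y = (221 - q_G)/2, q_G = (277 - q_Y)/2.
Solving the pair: q_Y = 55, q_G = 111.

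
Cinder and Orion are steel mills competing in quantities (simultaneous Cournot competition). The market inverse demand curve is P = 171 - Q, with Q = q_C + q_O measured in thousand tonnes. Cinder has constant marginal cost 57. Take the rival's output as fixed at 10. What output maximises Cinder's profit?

52

With the rival's output fixed at 10, Cinder's profit is π_C = (171 - 10 - q_C)q_C - (57q_C) = (161 - q_C)q_C - (57q_C).
∂π_C/∂q_C = 104 - 2q_C = 0, so q_C = 52.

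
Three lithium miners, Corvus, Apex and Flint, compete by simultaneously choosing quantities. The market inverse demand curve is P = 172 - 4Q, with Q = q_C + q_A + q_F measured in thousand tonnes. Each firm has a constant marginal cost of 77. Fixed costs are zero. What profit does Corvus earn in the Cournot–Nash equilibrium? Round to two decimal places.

A representative firm's profit is π_i = q_i(172 - 4Q) - 77q_i.
First-order condition (treating rivals' output as given): 95 - 8q_i - 4·Σ_{j≠i} q_j = 0.
With identical firms every q_j equals q_i, so Σ_{j≠i} q_j = 2q_i and 95 = 16q_i, giving q_i = 95/16.
Price P = 172 - 4·(285/16) = 403/4.
Corvus's profit: (403/4 - 77)·(95/16) = 141.0156.

141.02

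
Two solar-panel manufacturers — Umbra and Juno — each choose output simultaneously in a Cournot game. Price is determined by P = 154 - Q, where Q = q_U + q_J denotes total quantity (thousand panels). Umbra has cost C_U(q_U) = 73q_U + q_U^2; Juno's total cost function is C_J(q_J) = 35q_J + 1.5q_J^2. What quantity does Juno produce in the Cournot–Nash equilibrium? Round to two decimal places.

Umbra's profit: π_U = (154 - Q)q_U - (73q_U + q_U²). Setting ∂π_U/∂q_U = 0: 81 - 4q_U - (q_J) = 0.
Juno's profit: π_J = (154 - Q)q_J - (35q_J + (3/2)q_J²). Setting ∂π_J/∂q_J = 0: 119 - 5q_J - (q_U) = 0.
Best responses: q_U = (81 - q_J)/4, q_J = (119 - q_U)/5.
Substituting one into the other gives q_U = 286/19 and q_J = 395/19.

20.79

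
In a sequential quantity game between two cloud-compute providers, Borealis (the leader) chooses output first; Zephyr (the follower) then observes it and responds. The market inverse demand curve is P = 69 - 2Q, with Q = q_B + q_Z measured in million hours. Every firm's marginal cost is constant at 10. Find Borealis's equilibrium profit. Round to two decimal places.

217.56

Solve by backward induction. Given q_B, the follower Zephyr maximises π_Z = (69 - 2q_B - 2q_Z)q_Z - 10q_Z.
Follower FOC: 59 - 2q_B - 4q_Z = 0, so q_Z(q_B) = (59 - 2q_B)/4.
The leader anticipates this reaction. Substituting into P = 69 - 2Q gives P = 79/2 - q_B, so π_B = (79/2 - q_B)q_B - 10q_B.
The leader's first-order condition 59/2 - 2q_B = 0 yields q_B = 59/4.
Then q_Z = (59 - 2·(59/4))/4 = 59/8.
Price P = 69 - 2·(177/8) = 99/4.
Borealis's profit: (99/4 - 10)·(59/4) = 217.5625.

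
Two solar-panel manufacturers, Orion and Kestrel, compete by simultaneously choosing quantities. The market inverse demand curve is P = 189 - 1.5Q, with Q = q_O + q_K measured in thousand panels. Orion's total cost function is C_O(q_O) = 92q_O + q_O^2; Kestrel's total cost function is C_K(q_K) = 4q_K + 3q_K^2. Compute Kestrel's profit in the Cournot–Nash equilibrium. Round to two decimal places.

Orion's profit: π_O = (189 - 1.5Q)q_O - (92q_O + q_O²). Setting ∂π_O/∂q_O = 0: 97 - 5q_O - (3/2)(q_K) = 0.
Kestrel's profit: π_K = (189 - 1.5Q)q_K - (4q_K + 3q_K²). Setting ∂π_K/∂q_K = 0: 185 - 9q_K - (3/2)(q_O) = 0.
So q_O = (97 - (3/2)q_K)/5 and q_K = (185 - (3/2)q_O)/9.
Substituting one into the other gives q_O = 794/57 and q_K = 18.2339.
Price P = 189 - (3/2)·32.1637 = 140.7544.
Kestrel's profit: 140.7544·18.2339 - 4·18.2339 - 3·18.2339² = 1496.1410.

1496.14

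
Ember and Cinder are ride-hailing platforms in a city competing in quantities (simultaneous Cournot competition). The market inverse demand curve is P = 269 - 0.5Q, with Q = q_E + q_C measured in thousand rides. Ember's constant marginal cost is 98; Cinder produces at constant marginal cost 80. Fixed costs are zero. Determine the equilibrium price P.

Ember's profit: π_E = (269 - 0.5Q)q_E - (98q_E). Setting ∂π_E/∂q_E = 0: 171 - q_E - (1/2)(q_C) = 0.
Cinder's first-order condition: 189 - q_C - (1/2)(q_E) = 0.
So q_E = (171 - (1/2)q_C) and q_C = (189 - (1/2)q_E).
Substituting one into the other gives q_E = 102 and q_C = 138.
Total output Q = 240, so price P = 269 - (1/2)·240 = 149.

149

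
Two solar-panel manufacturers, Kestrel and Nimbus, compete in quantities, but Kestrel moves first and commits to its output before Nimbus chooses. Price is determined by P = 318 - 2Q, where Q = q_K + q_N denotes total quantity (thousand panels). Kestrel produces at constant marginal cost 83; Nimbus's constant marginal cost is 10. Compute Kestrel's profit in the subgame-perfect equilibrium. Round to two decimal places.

The follower Nimbus best-responds to any q_K: π_N = (318 - 2Q)q_N - 10q_N.
Follower FOC: 308 - 2q_K - 4q_N = 0, so q_N(q_K) = (308 - 2q_K)/4.
The leader anticipates this reaction. Substituting into P = 318 - 2Q gives P = 164 - q_K, so π_K = (164 - q_K)q_K - 83q_K.
The leader's first-order condition 81 - 2q_K = 0 yields q_K = 81/2.
Then q_N = (308 - 2·(81/2))/4 = 227/4.
Price P = 318 - 2·(389/4) = 247/2.
Kestrel's profit: (247/2 - 83)·(81/2) = 1640.2500.

1640.25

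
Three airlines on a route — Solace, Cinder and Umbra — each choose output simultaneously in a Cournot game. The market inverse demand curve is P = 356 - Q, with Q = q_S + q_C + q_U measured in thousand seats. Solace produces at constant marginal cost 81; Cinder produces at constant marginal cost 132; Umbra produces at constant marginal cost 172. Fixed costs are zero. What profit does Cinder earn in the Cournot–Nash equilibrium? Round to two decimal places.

Solace's profit: π_S = (356 - Q)q_S - (81q_S). Setting ∂π_S/∂q_S = 0: 275 - 2q_S - (q_C + q_U) = 0.
Cinder's first-order condition: 224 - 2q_C - (q_S + q_U) = 0.
Umbra's first-order condition: 184 - 2q_U - (q_S + q_C) = 0.
Adding the 3 first-order conditions: 683 − 4Q = 0, so Q = 683/4.
Back-substituting: q_S = (275 − 683/4) = 417/4, q_C = (224 − 683/4) = 213/4, q_U = (184 − 683/4) = 53/4.
Price P = 356 - 683/4 = 741/4.
Cinder's profit: (741/4 - 132)·(213/4) = 2835.5625.

2835.56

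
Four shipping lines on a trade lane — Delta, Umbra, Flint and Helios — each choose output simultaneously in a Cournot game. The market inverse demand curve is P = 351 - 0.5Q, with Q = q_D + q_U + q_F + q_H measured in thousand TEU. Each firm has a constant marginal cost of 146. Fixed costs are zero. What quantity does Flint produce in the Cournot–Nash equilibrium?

A representative firm's profit is π_i = q_i(351 - 0.5Q) - 146q_i.
First-order condition (treating rivals' output as given): 205 - q_i - (1/2)·Σ_{j≠i} q_j = 0.
With identical firms every q_j equals q_i, so Σ_{j≠i} q_j = 3q_i and 205 = (5/2)q_i, giving q_i = 82.

82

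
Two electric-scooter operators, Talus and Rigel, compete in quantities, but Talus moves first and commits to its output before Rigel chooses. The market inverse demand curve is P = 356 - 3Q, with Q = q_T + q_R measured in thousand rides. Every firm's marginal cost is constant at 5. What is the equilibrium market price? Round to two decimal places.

92.75

Solve by backward induction. Given q_T, the follower Rigel maximises π_R = (356 - 3q_T - 3q_R)q_R - 5q_R.
∂π_R/∂q_R = 351 - 3q_T - 6q_R = 0 gives the reaction function q_R = (351 - 3q_T)/6.
Talus substitutes q_R(q_T) into its own profit: π_T = q_T(356 - 3q_T - (351 - 3q_T)/2) - 5q_T = (361/2 - (3/2)q_T)q_T - 5q_T.
Leader FOC: 351/2 - 3q_T = 0, so q_T = 117/2.
Then q_R = (351 - 3·(117/2))/6 = 117/4.
Total output Q = 351/4, so price P = 356 - 3·(351/4) = 371/4.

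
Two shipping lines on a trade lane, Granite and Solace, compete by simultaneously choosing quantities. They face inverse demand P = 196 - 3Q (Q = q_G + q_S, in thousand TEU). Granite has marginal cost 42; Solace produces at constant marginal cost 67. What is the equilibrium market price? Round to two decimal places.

Granite's profit: π_G = (196 - 3Q)q_G - (42q_G). Setting ∂π_G/∂q_G = 0: 154 - 6q_G - 3(q_S) = 0.
Solace's first-order condition: 129 - 6q_S - 3(q_G) = 0.
So q_G = (154 - 3q_S)/6 and q_S = (129 - 3q_G)/6.
Solving the pair: q_G = 179/9, q_S = 104/9.
Total output Q = 283/9, so price P = 196 - 3·(283/9) = 305/3.

101.67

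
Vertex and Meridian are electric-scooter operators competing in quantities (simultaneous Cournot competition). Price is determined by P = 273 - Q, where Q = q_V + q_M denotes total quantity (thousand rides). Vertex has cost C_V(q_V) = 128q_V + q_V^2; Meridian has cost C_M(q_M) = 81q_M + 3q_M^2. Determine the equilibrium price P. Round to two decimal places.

221.68

Vertex's profit: π_V = (273 - Q)q_V - (128q_V + q_V²). Setting ∂π_V/∂q_V = 0: 145 - 4q_V - (q_M) = 0.
Meridian's first-order condition: 192 - 8q_M - (q_V) = 0.
Rearranging gives the reaction functions q_V = (145 - q_M)/4 and q_M = (192 - q_V)/8.
Substituting one into the other gives q_V = 968/31 and q_M = 623/31.
Total output Q = 1591/31, so price P = 273 - 1591/31 = 221.6774.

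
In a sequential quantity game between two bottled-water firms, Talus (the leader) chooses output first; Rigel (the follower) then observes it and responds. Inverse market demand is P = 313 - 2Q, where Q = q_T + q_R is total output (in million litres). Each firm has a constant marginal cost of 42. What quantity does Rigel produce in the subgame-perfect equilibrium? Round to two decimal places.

Solve by backward induction. Given q_T, the follower Rigel maximises π_R = (313 - 2q_T - 2q_R)q_R - 42q_R.
Follower FOC: 271 - 2q_T - 4q_R = 0, so q_R(q_T) = (271 - 2q_T)/4.
Talus substitutes q_R(q_T) into its own profit: π_T = q_T(313 - 2q_T - (271 - 2q_T)/2) - 42q_T = (355/2 - q_T)q_T - 42q_T.
Maximising: ∂π_T/∂q_T = 271/2 - 2q_T = 0, giving q_T = 271/4.
Then q_R = (271 - 2·(271/4))/4 = 271/8.

33.88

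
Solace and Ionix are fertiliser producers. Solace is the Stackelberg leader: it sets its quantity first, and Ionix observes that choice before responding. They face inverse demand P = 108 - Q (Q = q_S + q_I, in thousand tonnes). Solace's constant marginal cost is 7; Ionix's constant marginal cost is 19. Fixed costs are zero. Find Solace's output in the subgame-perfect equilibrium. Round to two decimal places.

The follower Ionix best-responds to any q_S: π_I = (108 - Q)q_I - 19q_I.
Follower FOC: 89 - q_S - 2q_I = 0, so q_I(q_S) = (89 - q_S)/2.
The leader anticipates this reaction. Substituting into P = 108 - Q gives P = 127/2 - (1/2)q_S, so π_S = (127/2 - (1/2)q_S)q_S - 7q_S.
Leader FOC: 113/2 - q_S = 0, so q_S = 113/2.
Then q_I = (89 - 113/2)/2 = 65/4.

56.50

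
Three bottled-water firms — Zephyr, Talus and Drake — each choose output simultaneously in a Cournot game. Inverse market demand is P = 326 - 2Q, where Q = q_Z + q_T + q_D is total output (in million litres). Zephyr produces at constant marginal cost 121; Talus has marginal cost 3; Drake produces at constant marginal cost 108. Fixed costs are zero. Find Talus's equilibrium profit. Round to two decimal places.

9316.13

Zephyr's profit: π_Z = (326 - 2Q)q_Z - (121q_Z). Setting ∂π_Z/∂q_Z = 0: 205 - 4q_Z - 2(q_T + q_D) = 0.
Talus's profit: π_T = (326 - 2Q)q_T - (3q_T). Setting ∂π_T/∂q_T = 0: 323 - 4q_T - 2(q_Z + q_D) = 0.
Drake's profit: π_D = (326 - 2Q)q_D - (108q_D). Setting ∂π_D/∂q_D = 0: 218 - 4q_D - 2(q_Z + q_T) = 0.
Adding the 3 first-order conditions: 746 − 8Q = 0, so Q = 373/4.
Back-substituting: q_Z = (205 − 373/2)/2 = 37/4, q_T = (323 − 373/2)/2 = 273/4, q_D = (218 − 373/2)/2 = 63/4.
Price P = 326 - 2·(373/4) = 279/2.
Talus's profit: (279/2 - 3)·(273/4) = 9316.1250.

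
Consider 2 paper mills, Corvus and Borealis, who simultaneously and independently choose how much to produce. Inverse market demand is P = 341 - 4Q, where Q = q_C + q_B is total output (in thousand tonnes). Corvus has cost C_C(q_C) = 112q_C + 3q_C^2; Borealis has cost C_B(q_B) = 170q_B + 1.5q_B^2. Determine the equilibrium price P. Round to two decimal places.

244.97

Corvus's profit: π_C = (341 - 4Q)q_C - (112q_C + 3q_C²). Setting ∂π_C/∂q_C = 0: 229 - 14q_C - 4(q_B) = 0.
Borealis's first-order condition: 171 - 11q_B - 4(q_C) = 0.
Best responses: q_C = (229 - 4q_B)/14, q_B = (171 - 4q_C)/11.
Solving the pair: q_C = 1835/138, q_B = 739/69.
Total output Q = 24.0072, so price P = 341 - 4·24.0072 = 244.9710.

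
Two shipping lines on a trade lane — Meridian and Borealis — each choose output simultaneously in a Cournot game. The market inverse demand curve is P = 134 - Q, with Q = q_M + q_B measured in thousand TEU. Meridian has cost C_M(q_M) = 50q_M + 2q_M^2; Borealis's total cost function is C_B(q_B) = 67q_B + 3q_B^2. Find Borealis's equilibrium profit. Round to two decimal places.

Meridian's profit: π_M = (134 - Q)q_M - (50q_M + 2q_M²). Setting ∂π_M/∂q_M = 0: 84 - 6q_M - (q_B) = 0.
Borealis's first-order condition: 67 - 8q_B - (q_M) = 0.
So q_M = (84 - q_B)/6 and q_B = (67 - q_M)/8.
Solving the pair: q_M = 605/47, q_B = 318/47.
Price P = 134 - 923/47 = 114.3617.
Borealis's profit: 114.3617·(318/47) - 67·(318/47) - 3(318/47)² = 183.1127.

183.11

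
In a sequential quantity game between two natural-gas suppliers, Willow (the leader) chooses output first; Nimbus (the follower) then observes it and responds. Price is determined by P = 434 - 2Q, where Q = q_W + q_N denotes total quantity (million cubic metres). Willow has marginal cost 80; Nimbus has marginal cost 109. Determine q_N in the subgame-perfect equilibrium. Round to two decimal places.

33.38

Solve by backward induction. Given q_W, the follower Nimbus maximises π_N = (434 - 2q_W - 2q_N)q_N - 109q_N.
Follower FOC: 325 - 2q_W - 4q_N = 0, so q_N(q_W) = (325 - 2q_W)/4.
The leader anticipates this reaction. Substituting into P = 434 - 2Q gives P = 543/2 - q_W, so π_W = (543/2 - q_W)q_W - 80q_W.
Maximising: ∂π_W/∂q_W = 383/2 - 2q_W = 0, giving q_W = 383/4.
Then q_N = (325 - 2·(383/4))/4 = 267/8.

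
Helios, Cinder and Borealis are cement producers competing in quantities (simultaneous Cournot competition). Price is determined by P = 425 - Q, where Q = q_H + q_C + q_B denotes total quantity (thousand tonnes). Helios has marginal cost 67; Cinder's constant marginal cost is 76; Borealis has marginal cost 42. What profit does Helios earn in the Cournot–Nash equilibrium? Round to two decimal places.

7310.25

Helios's profit: π_H = (425 - Q)q_H - (67q_H). Setting ∂π_H/∂q_H = 0: 358 - 2q_H - (q_C + q_B) = 0.
Cinder's profit: π_C = (425 - Q)q_C - (76q_C). Setting ∂π_C/∂q_C = 0: 349 - 2q_C - (q_H + q_B) = 0.
Borealis's first-order condition: 383 - 2q_B - (q_H + q_C) = 0.
Adding the 3 first-order conditions: 1090 − 4Q = 0, so Q = 545/2.
Back-substituting: q_H = (358 − 545/2) = 171/2, q_C = (349 − 545/2) = 153/2, q_B = (383 − 545/2) = 221/2.
Price P = 425 - 545/2 = 305/2.
Helios's profit: (305/2 - 67)·(171/2) = 7310.2500.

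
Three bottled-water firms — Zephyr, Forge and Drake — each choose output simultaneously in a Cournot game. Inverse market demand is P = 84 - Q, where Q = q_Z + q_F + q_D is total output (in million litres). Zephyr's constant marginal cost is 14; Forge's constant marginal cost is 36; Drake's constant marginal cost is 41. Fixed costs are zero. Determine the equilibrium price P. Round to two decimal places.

43.75

Zephyr's profit: π_Z = (84 - Q)q_Z - (14q_Z). Setting ∂π_Z/∂q_Z = 0: 70 - 2q_Z - (q_F + q_D) = 0.
Forge's first-order condition: 48 - 2q_F - (q_Z + q_D) = 0.
Drake's profit: π_D = (84 - Q)q_D - (41q_D). Setting ∂π_D/∂q_D = 0: 43 - 2q_D - (q_Z + q_F) = 0.
Summing all 3 equations gives 161 − 4Q = 0, hence Q = 161/4.
Back-substituting: q_Z = (70 − 161/4) = 119/4, q_F = (48 − 161/4) = 31/4, q_D = (43 − 161/4) = 11/4.
Total output Q = 161/4, so price P = 84 - 161/4 = 175/4.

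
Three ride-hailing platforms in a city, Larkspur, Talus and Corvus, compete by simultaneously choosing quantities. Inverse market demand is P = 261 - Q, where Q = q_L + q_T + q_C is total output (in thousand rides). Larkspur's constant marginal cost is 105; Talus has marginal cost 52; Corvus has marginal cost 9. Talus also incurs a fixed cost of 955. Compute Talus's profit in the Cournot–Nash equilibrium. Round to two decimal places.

2042.56

Larkspur's profit: π_L = (261 - Q)q_L - (105q_L). Setting ∂π_L/∂q_L = 0: 156 - 2q_L - (q_T + q_C) = 0.
Talus's first-order condition: 209 - 2q_T - (q_L + q_C) = 0.
Corvus's first-order condition: 252 - 2q_C - (q_L + q_T) = 0.
Adding the 3 conditions: 617 − 2Q − 2Q = 0, i.e. Q = 617/4.
Back-substituting: q_L = (156 − 617/4) = 7/4, q_T = (209 − 617/4) = 219/4, q_C = (252 − 617/4) = 391/4.
Price P = 261 - 617/4 = 427/4.
Talus's profit: (427/4 - 52)·(219/4) - 955 = 2042.5625.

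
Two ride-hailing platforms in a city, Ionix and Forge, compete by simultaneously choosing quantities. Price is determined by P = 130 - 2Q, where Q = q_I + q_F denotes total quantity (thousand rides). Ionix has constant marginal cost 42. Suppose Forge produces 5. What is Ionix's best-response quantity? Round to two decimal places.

19.50

With the rival's output fixed at 5, Ionix's profit is π_I = (130 - 2·5 - 2q_I)q_I - (42q_I) = (120 - 2q_I)q_I - (42q_I).
∂π_I/∂q_I = 78 - 4q_I = 0, so q_I = 39/2.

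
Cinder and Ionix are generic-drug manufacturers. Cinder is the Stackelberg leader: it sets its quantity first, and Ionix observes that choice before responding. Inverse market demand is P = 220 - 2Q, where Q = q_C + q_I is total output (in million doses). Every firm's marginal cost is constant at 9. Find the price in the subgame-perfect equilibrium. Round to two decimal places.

Solve by backward induction. Given q_C, the follower Ionix maximises π_I = (220 - 2q_C - 2q_I)q_I - 9q_I.
∂π_I/∂q_I = 211 - 2q_C - 4q_I = 0 gives the reaction function q_I = (211 - 2q_C)/4.
The leader anticipates this reaction. Substituting into P = 220 - 2Q gives P = 229/2 - q_C, so π_C = (229/2 - q_C)q_C - 9q_C.
The leader's first-order condition 211/2 - 2q_C = 0 yields q_C = 211/4.
Then q_I = (211 - 2·(211/4))/4 = 211/8.
Total output Q = 633/8, so price P = 220 - 2·(633/8) = 247/4.

61.75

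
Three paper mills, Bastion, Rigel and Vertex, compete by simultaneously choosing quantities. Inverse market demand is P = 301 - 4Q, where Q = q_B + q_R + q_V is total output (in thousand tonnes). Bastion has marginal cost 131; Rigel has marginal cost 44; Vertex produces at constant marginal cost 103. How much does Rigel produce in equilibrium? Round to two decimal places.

25.19

Bastion's profit: π_B = (301 - 4Q)q_B - (131q_B). Setting ∂π_B/∂q_B = 0: 170 - 8q_B - 4(q_R + q_V) = 0.
Rigel's profit: π_R = (301 - 4Q)q_R - (44q_R). Setting ∂π_R/∂q_R = 0: 257 - 8q_R - 4(q_B + q_V) = 0.
Vertex's first-order condition: 198 - 8q_V - 4(q_B + q_R) = 0.
Adding the 3 first-order conditions: 625 − 16Q = 0, so Q = 625/16.
Back-substituting: q_B = (170 − 625/4)/4 = 55/16, q_R = (257 − 625/4)/4 = 403/16, q_V = (198 − 625/4)/4 = 167/16.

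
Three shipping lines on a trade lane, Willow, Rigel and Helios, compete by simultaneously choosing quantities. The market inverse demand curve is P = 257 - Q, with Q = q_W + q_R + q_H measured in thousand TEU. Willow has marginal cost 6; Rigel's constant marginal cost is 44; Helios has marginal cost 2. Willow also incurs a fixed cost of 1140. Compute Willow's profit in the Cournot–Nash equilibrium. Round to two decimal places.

Willow's profit: π_W = (257 - Q)q_W - (6q_W). Setting ∂π_W/∂q_W = 0: 251 - 2q_W - (q_R + q_H) = 0.
Rigel's profit: π_R = (257 - Q)q_R - (44q_R). Setting ∂π_R/∂q_R = 0: 213 - 2q_R - (q_W + q_H) = 0.
Helios's profit: π_H = (257 - Q)q_H - (2q_H). Setting ∂π_H/∂q_H = 0: 255 - 2q_H - (q_W + q_R) = 0.
Adding the 3 conditions: 719 − 2Q − 2Q = 0, i.e. Q = 719/4.
Back-substituting: q_W = (251 − 719/4) = 285/4, q_R = (213 − 719/4) = 133/4, q_H = (255 − 719/4) = 301/4.
Price P = 257 - 719/4 = 309/4.
Willow's profit: (309/4 - 6)·(285/4) - 1140 = 3936.5625.

3936.56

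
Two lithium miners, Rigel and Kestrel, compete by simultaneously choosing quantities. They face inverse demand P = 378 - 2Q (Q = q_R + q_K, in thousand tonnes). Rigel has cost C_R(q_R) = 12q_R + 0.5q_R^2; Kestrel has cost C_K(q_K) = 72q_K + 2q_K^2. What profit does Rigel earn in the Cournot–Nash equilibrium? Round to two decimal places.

10346.94

Rigel's profit: π_R = (378 - 2Q)q_R - (12q_R + (1/2)q_R²). Setting ∂π_R/∂q_R = 0: 366 - 5q_R - 2(q_K) = 0.
Kestrel's profit: π_K = (378 - 2Q)q_K - (72q_K + 2q_K²). Setting ∂π_K/∂q_K = 0: 306 - 8q_K - 2(q_R) = 0.
Best responses: q_R = (366 - 2q_K)/5, q_K = (306 - 2q_R)/8.
Solving the pair: q_R = 193/3, q_K = 133/6.
Price P = 378 - 2·(173/2) = 205.
Rigel's profit: 205·(193/3) - 12·(193/3) - (1/2)(193/3)² = 10346.9444.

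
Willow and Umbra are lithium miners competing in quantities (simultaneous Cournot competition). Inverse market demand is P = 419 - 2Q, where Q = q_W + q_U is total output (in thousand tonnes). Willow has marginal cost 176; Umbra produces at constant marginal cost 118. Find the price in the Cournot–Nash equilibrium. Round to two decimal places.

237.67

Willow's profit: π_W = (419 - 2Q)q_W - (176q_W). Setting ∂π_W/∂q_W = 0: 243 - 4q_W - 2(q_U) = 0.
Umbra's first-order condition: 301 - 4q_U - 2(q_W) = 0.
So q_W = (243 - 2q_U)/4 and q_U = (301 - 2q_W)/4.
Solving the pair: q_W = 185/6, q_U = 359/6.
Total output Q = 272/3, so price P = 419 - 2·(272/3) = 713/3.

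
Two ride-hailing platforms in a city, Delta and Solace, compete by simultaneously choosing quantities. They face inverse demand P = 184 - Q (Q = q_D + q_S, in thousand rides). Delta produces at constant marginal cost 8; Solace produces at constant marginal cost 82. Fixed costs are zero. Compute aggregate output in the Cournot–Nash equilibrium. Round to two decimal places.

92.67

Delta's profit: π_D = (184 - Q)q_D - (8q_D). Setting ∂π_D/∂q_D = 0: 176 - 2q_D - (q_S) = 0.
Solace's first-order condition: 102 - 2q_S - (q_D) = 0.
Rearranging gives the reaction functions q_D = (176 - q_S)/2 and q_S = (102 - q_D)/2.
Substituting one into the other gives q_D = 250/3 and q_S = 28/3.
Total output Q = 250/3 + 28/3 = 278/3.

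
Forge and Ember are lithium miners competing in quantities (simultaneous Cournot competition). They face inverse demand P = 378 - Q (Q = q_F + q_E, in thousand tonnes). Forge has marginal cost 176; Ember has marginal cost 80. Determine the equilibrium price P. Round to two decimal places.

Forge's profit: π_F = (378 - Q)q_F - (176q_F). Setting ∂π_F/∂q_F = 0: 202 - 2q_F - (q_E) = 0.
Ember's first-order condition: 298 - 2q_E - (q_F) = 0.
Best responses: q_F = (202 - q_E)/2, q_E = (298 - q_F)/2.
Solving the pair: q_F = 106/3, q_E = 394/3.
Total output Q = 500/3, so price P = 378 - 500/3 = 634/3.

211.33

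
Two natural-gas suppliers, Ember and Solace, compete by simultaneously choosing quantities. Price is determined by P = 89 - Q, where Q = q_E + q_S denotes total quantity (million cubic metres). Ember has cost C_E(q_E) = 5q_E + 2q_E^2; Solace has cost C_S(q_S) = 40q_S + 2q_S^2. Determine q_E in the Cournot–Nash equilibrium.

Ember's profit: π_E = (89 - Q)q_E - (5q_E + 2q_E²). Setting ∂π_E/∂q_E = 0: 84 - 6q_E - (q_S) = 0.
Solace's first-order condition: 49 - 6q_S - (q_E) = 0.
Best responses: q_E = (84 - q_S)/6, q_S = (49 - q_E)/6.
Solving the pair: q_E = 13, q_S = 6.

13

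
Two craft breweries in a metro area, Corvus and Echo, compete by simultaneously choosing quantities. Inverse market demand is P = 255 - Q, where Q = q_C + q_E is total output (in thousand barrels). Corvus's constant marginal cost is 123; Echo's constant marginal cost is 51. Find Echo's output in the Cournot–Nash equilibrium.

92

Corvus's profit: π_C = (255 - Q)q_C - (123q_C). Setting ∂π_C/∂q_C = 0: 132 - 2q_C - (q_E) = 0.
Echo's profit: π_E = (255 - Q)q_E - (51q_E). Setting ∂π_E/∂q_E = 0: 204 - 2q_E - (q_C) = 0.
Rearranging gives the reaction functions q_C = (132 - q_E)/2 and q_E = (204 - q_C)/2.
Substituting one into the other gives q_C = 20 and q_E = 92.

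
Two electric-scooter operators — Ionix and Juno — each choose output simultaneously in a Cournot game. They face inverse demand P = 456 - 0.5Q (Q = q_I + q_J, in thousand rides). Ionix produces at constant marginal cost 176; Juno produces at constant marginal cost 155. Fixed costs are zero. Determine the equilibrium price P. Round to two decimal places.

Ionix's profit: π_I = (456 - 0.5Q)q_I - (176q_I). Setting ∂π_I/∂q_I = 0: 280 - q_I - (1/2)(q_J) = 0.
Juno's first-order condition: 301 - q_J - (1/2)(q_I) = 0.
Rearranging gives the reaction functions q_I = (280 - (1/2)q_J) and q_J = (301 - (1/2)q_I).
Substituting one into the other gives q_I = 518/3 and q_J = 644/3.
Total output Q = 1162/3, so price P = 456 - (1/2)·(1162/3) = 787/3.

262.33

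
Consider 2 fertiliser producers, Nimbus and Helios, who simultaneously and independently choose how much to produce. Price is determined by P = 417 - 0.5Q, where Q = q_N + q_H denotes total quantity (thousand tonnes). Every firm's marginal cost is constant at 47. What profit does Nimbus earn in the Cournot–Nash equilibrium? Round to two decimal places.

30422.22

A representative firm's profit is π_i = q_i(417 - 0.5Q) - 47q_i.
First-order condition (treating rivals' output as given): 370 - q_i - (1/2)q_j = 0.
With identical firms every q_j equals q_i, so q_j = q_i and 370 = (3/2)q_i, giving q_i = 740/3.
Price P = 417 - (1/2)·(1480/3) = 511/3.
Nimbus's profit: (511/3 - 47)·(740/3) = 30422.2222.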